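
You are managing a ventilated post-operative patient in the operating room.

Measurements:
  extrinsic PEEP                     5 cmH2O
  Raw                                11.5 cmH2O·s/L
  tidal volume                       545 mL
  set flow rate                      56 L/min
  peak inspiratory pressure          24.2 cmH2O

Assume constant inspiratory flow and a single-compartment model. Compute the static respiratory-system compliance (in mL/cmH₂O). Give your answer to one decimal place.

64.4

Flow: 56 L/min ÷ 60 = 0.9333 L/s.
Equation of motion (constant flow): PIP = Vt/C + R·V̇ + PEEP.
Vt/C = PIP − R·V̇ − PEEP = 24.2 − 11.5×0.9333 − 5 = 24.2 − 10.733 − 5 = 8.467 cmH2O.
C = Vt / 8.467 = 545 / 8.467 = 64.368 mL/cmH2O.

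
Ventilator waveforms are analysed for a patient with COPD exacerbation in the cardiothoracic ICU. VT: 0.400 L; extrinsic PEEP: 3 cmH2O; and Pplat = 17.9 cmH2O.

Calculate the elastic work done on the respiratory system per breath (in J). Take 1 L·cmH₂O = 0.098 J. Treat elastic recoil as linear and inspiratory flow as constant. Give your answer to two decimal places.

Elastic work ≈ ½ × (Pplat − PEEP) × Vt = 0.5 × (17.9 − 3) × 0.400 L = 0.5 × 14.9 × 0.400 = 2.98 L·cmH2O.
× 0.098 J/(L·cmH2O) → 0.292 J.

0.29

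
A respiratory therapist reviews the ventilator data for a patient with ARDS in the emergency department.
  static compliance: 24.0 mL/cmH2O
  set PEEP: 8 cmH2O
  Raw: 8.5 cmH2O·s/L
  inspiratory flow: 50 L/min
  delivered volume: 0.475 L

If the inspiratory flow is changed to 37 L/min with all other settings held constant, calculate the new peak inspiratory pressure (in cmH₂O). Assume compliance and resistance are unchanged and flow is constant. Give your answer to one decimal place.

Flow: 50 L/min ÷ 60 = 0.8333 L/s.
New flow: 37 L/min ÷ 60 = 0.6167 L/s.
PIP = Vt/C + R·V̇ + PEEP (constant-flow equation of motion).
Only the resistive term changes: ΔPIP = R × ΔV̇ = 8.5 × (0.6167 − 0.8333) = 8.5 × -0.2166 = -1.841 cmH2O.
Original PIP = 475/24.0 + 8.5×0.8333 + 8 = 34.875 cmH2O; new PIP = 34.875 + (-1.841) = 33.034 cmH2O.

33.0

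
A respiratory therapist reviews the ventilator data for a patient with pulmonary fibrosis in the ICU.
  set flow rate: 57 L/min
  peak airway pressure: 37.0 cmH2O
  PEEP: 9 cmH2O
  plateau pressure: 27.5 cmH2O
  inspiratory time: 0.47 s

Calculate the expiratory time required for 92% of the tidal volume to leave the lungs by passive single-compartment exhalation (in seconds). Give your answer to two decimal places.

Flow: 57 L/min ÷ 60 = 0.95 L/s.
Vt = flow × Ti = 0.95 L/s × 0.47 s × 1000 mL/L = 446.5 mL.
R = (PIP − Pplat)/V̇ = (37.0 − 27.5) / 0.95 = 9.5/0.95 = 10.0 cmH2O·s/L.
C = Vt/(Pplat − PEEP) = 446.5 / (27.5 − 9) = 446.5/18.5 = 24.135 mL/cmH2O.
τ = R × C = 10.0 × 0.02414 L/cmH2O = 0.2414 s.
t = −τ·ln(1 − 0.92) = −0.2414·ln(0.08) = 0.6097 s.

0.61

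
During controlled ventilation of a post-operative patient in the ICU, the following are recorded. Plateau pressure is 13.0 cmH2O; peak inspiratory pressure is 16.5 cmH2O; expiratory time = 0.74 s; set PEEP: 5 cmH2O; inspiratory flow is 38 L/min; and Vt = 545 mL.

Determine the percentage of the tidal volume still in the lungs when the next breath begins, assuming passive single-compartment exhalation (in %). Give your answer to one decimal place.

14.0

Flow: 38 L/min ÷ 60 = 0.6333 L/s.
R = (PIP − Pplat)/V̇ = (16.5 − 13.0) / 0.6333 = 3.5/0.6333 = 5.527 cmH2O·s/L.
C = Vt/(Pplat − PEEP) = 545.0 / (13.0 − 5) = 545.0/8.0 = 68.125 mL/cmH2O.
τ = R × C = 5.527 × 0.06813 L/cmH2O = 0.3766 s.
Fraction remaining at end-expiration = e^(−Te/τ) = e^(−0.74/0.3766) = 0.1402 → 14.02%.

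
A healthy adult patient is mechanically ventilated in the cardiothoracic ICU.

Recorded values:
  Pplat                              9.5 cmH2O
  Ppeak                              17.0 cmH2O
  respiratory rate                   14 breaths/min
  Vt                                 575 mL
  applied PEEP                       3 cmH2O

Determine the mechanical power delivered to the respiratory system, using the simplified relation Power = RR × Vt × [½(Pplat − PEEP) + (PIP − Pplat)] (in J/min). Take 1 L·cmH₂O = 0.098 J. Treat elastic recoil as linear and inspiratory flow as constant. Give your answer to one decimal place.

8.5

Per-breath work = Vt × [½(Pplat−PEEP) + (PIP−Pplat)] = 0.575 × [0.5×6.5 + 7.5] = 0.575 × 10.75 = 6.181 L·cmH2O.
Power = 14 × 6.181 = 86.534 L·cmH2O/min.
× 0.098 J/(L·cmH2O) → 8.48 J/min.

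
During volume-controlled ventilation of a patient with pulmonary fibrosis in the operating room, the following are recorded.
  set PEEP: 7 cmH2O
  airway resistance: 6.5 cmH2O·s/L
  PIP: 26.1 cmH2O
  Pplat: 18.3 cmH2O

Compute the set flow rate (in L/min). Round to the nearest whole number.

72

flow = (PIP − Pplat) / Raw = (26.1 − 18.3) / 6.5 = 1.2 L/s × 60 = 72.0 L/min.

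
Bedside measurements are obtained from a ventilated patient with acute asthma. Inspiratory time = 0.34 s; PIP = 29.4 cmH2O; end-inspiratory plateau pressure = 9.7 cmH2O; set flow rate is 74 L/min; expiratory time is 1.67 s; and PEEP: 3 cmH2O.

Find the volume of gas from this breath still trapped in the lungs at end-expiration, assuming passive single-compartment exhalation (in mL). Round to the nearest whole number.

Flow: 74 L/min ÷ 60 = 1.2333 L/s.
Vt = flow × Ti = 1.2333 L/s × 0.34 s × 1000 mL/L = 419.32 mL.
R = (PIP − Pplat)/V̇ = (29.4 − 9.7) / 1.2333 = 19.7/1.2333 = 15.973 cmH2O·s/L.
C = Vt/(Pplat − PEEP) = 419.32 / (9.7 − 3) = 419.32/6.7 = 62.585 mL/cmH2O.
τ = R × C = 15.973 × 0.06259 L/cmH2O = 0.9998 s.
Fraction remaining = e^(−Te/τ) = e^(−1.67/0.9998) = 0.1882.
Trapped volume = 419.32 × 0.1882 = 78.916 mL.

79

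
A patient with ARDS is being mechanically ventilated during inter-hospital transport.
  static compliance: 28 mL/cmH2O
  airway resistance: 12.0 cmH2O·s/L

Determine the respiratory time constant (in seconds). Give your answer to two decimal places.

τ = R × C = 12.0 × 28 mL/cmH2O = 12.0 × 0.028 L/cmH2O = 0.336 s.

0.34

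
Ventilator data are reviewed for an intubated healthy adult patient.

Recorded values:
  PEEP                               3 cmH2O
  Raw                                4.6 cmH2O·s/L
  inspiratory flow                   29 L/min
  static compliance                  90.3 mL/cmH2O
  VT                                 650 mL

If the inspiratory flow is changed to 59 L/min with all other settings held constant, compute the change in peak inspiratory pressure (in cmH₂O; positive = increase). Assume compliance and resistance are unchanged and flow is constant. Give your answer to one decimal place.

2.3

Flow: 29 L/min ÷ 60 = 0.4833 L/s.
New flow: 59 L/min ÷ 60 = 0.9833 L/s.
PIP = Vt/C + R·V̇ + PEEP (constant-flow equation of motion).
Only the resistive term changes: ΔPIP = R × ΔV̇ = 4.6 × (0.9833 − 0.4833) = 4.6 × 0.5 = 2.3 cmH2O.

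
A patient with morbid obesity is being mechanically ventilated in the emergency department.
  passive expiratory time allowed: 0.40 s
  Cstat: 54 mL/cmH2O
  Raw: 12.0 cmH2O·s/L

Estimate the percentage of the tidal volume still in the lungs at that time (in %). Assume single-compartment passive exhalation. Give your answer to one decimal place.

53.9

τ = R × C = 12.0 × 54 mL/cmH2O = 12.0 × 0.054 L/cmH2O = 0.648 s.
Passive exhalation: V(t)/V₀ = e^(−t/τ) = e^(−0.40/0.648) = 0.5394.
Fraction remaining = 0.5394 → 53.94%.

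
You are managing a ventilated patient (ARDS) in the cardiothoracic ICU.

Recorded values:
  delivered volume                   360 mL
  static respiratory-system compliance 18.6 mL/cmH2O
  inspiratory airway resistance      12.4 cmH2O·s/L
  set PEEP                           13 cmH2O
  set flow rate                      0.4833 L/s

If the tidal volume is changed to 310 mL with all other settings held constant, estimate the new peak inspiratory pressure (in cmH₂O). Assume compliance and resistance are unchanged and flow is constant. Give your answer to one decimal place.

PIP = Vt/C + R·V̇ + PEEP (constant-flow equation of motion).
Only the elastic term changes: ΔPIP = ΔVt / C = (310 − 360) / 18.6 = -2.688 cmH2O.
Original PIP = 360/18.6 + 12.4×0.4833 + 13 = 38.348 cmH2O; new PIP = 38.348 + (-2.688) = 35.66 cmH2O.

35.7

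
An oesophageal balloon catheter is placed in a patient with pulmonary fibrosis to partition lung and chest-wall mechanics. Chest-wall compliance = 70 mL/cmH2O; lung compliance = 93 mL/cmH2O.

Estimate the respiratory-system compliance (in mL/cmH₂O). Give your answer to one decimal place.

Lung and chest wall are elastances in series: 1/Crs = 1/CL + 1/Ccw.
1/Crs = 1/93 + 1/70 = 0.02504.
Crs = 39.936 mL/cmH2O.

39.9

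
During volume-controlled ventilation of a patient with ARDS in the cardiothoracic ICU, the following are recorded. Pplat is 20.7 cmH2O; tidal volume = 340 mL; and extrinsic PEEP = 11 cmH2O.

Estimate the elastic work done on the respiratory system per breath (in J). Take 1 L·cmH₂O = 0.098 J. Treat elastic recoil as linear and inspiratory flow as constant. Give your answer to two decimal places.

0.16

Elastic work ≈ ½ × (Pplat − PEEP) × Vt = 0.5 × (20.7 − 11) × 0.340 L = 0.5 × 9.7 × 0.340 = 1.649 L·cmH2O.
× 0.098 J/(L·cmH2O) → 0.1616 J.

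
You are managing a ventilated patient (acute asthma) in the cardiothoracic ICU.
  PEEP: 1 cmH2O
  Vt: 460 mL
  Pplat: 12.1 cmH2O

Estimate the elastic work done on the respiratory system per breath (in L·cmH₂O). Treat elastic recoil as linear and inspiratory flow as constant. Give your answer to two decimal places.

Elastic work ≈ ½ × (Pplat − PEEP) × Vt = 0.5 × (12.1 − 1) × 0.460 L = 0.5 × 11.1 × 0.460 = 2.553 L·cmH2O.

2.55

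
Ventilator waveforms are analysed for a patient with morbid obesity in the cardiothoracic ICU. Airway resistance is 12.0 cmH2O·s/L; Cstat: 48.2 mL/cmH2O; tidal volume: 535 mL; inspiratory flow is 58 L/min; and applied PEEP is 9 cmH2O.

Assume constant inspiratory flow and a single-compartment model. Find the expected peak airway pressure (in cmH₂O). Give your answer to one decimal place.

Flow: 58 L/min ÷ 60 = 0.9667 L/s.
Equation of motion (constant flow): PIP = Vt/C + R·V̇ + PEEP.
PIP = 535/48.2 + 12.0×0.9667 + 9 = 11.1 + 11.6 + 9 = 31.7 cmH2O.

31.7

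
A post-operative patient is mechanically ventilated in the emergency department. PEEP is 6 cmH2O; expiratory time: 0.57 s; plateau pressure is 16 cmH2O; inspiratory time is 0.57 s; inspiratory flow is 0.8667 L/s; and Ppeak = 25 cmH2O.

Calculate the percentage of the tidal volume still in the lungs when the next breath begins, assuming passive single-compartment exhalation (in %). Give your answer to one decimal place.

32.9

Vt = flow × Ti = 0.8667 L/s × 0.57 s × 1000 mL/L = 494.02 mL.
R = (PIP − Pplat)/V̇ = (25 − 16) / 0.8667 = 9.0/0.8667 = 10.384 cmH2O·s/L.
C = Vt/(Pplat − PEEP) = 494.02 / (16 − 6) = 494.02/10.0 = 49.402 mL/cmH2O.
τ = R × C = 10.384 × 0.0494 L/cmH2O = 0.513 s.
Fraction remaining at end-expiration = e^(−Te/τ) = e^(−0.57/0.513) = 0.3292 → 32.92%.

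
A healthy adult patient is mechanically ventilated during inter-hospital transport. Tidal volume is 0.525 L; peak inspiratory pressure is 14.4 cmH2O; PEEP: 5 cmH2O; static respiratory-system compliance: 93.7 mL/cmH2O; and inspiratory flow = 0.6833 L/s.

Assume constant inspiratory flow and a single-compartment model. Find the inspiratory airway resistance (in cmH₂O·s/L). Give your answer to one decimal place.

5.6

Equation of motion (constant flow): PIP = Vt/C + R·V̇ + PEEP.
R·V̇ = PIP − Vt/C − PEEP = 14.4 − 525/93.7 − 5 = 14.4 − 5.603 − 5 = 3.797 cmH2O.
R = 3.797 / 0.6833 = 5.557 cmH2O·s/L.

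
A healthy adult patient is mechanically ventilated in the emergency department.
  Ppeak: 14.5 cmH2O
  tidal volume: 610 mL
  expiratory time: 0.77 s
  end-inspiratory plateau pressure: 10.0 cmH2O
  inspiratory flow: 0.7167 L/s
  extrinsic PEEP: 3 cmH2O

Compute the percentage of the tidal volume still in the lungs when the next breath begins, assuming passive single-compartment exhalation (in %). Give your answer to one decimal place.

24.5

R = (PIP − Pplat)/V̇ = (14.5 − 10.0) / 0.7167 = 4.5/0.7167 = 6.279 cmH2O·s/L.
C = Vt/(Pplat − PEEP) = 610.0 / (10.0 − 3) = 610.0/7.0 = 87.143 mL/cmH2O.
τ = R × C = 6.279 × 0.08714 L/cmH2O = 0.5472 s.
Fraction remaining at end-expiration = e^(−Te/τ) = e^(−0.77/0.5472) = 0.2448 → 24.48%.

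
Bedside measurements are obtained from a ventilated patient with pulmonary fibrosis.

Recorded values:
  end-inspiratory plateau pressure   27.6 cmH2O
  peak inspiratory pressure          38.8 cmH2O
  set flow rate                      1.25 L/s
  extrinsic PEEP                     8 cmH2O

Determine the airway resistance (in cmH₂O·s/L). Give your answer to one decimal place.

9.0

Raw = (PIP − Pplat) / flow = (38.8 − 27.6) / 1.25 = 11.2 / 1.25 = 8.96 cmH2O·s/L.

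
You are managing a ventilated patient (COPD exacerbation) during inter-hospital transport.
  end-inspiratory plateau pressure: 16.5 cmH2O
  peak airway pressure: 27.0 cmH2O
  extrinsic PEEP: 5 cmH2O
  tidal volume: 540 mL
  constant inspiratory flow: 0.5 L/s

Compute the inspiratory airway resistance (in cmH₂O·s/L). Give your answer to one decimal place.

21.0

Raw = (PIP − Pplat) / flow = (27.0 − 16.5) / 0.5 = 10.5 / 0.5 = 21.0 cmH2O·s/L.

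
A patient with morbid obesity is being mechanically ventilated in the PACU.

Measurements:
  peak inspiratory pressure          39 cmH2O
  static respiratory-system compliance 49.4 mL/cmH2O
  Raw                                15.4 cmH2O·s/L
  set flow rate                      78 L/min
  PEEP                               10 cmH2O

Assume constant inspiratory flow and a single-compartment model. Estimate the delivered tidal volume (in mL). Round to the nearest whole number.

444

Flow: 78 L/min ÷ 60 = 1.3 L/s.
Equation of motion (constant flow): PIP = Vt/C + R·V̇ + PEEP.
Vt/C = PIP − R·V̇ − PEEP = 39 − 20.02 − 10 = 8.98 cmH2O.
Vt = C × 8.98 = 49.4 × 8.98 = 443.61 mL.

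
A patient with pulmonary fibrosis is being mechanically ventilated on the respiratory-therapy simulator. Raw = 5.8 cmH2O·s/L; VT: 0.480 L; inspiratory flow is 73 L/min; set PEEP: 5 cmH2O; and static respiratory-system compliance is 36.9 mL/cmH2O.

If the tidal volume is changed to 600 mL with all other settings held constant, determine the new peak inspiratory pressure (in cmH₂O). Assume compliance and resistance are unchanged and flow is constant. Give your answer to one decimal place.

28.3

Flow: 73 L/min ÷ 60 = 1.2167 L/s.
PIP = Vt/C + R·V̇ + PEEP (constant-flow equation of motion).
Only the elastic term changes: ΔPIP = ΔVt / C = (600 − 480) / 36.9 = 3.252 cmH2O.
Original PIP = 480/36.9 + 5.8×1.2167 + 5 = 25.065 cmH2O; new PIP = 25.065 + (3.252) = 28.317 cmH2O.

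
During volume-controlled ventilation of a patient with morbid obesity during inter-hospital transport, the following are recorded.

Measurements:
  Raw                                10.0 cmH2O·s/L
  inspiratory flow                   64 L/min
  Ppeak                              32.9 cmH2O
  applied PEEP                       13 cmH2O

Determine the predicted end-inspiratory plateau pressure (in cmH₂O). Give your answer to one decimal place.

Flow: 64 L/min ÷ 60 = 1.0667 L/s.
Pplat = PIP − Raw × flow = 32.9 − 10.0 × 1.0667 = 32.9 − 10.667 = 22.233 cmH2O.

22.2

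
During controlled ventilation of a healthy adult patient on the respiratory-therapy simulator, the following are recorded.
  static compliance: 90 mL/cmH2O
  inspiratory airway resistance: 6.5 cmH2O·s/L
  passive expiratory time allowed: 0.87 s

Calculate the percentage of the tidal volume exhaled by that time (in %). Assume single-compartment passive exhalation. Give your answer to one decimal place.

τ = R × C = 6.5 × 90 mL/cmH2O = 6.5 × 0.090 L/cmH2O = 0.585 s.
Passive exhalation: V(t)/V₀ = e^(−t/τ) = e^(−0.87/0.585) = 0.226.
Fraction exhaled = 1 − 0.226 = 0.774 → 77.4%.

77.4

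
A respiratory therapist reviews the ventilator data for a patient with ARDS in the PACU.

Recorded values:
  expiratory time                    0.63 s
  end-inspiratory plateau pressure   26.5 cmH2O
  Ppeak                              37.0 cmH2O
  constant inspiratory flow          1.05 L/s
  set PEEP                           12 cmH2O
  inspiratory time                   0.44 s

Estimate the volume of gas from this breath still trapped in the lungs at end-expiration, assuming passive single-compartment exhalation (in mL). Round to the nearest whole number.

Vt = flow × Ti = 1.05 L/s × 0.44 s × 1000 mL/L = 462.0 mL.
R = (PIP − Pplat)/V̇ = (37.0 − 26.5) / 1.05 = 10.5/1.05 = 10.0 cmH2O·s/L.
C = Vt/(Pplat − PEEP) = 462.0 / (26.5 − 12) = 462.0/14.5 = 31.862 mL/cmH2O.
τ = R × C = 10.0 × 0.03186 L/cmH2O = 0.3186 s.
Fraction remaining = e^(−Te/τ) = e^(−0.63/0.3186) = 0.1384.
Trapped volume = 462.0 × 0.1384 = 63.941 mL.

64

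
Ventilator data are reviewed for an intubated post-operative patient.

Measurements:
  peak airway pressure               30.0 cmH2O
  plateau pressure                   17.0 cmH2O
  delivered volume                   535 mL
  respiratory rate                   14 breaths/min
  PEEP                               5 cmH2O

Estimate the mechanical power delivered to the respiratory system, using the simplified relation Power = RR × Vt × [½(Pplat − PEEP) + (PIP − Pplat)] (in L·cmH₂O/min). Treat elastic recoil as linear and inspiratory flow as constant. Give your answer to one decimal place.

142.3

Per-breath work = Vt × [½(Pplat−PEEP) + (PIP−Pplat)] = 0.535 × [0.5×12.0 + 13.0] = 0.535 × 19.0 = 10.165 L·cmH2O.
Power = 14 × 10.165 = 142.31 L·cmH2O/min.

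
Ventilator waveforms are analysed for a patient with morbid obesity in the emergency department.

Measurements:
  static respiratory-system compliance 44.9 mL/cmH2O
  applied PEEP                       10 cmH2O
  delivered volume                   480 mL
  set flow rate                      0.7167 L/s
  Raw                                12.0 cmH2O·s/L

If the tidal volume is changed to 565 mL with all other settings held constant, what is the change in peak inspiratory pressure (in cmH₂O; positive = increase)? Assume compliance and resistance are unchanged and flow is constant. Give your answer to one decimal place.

PIP = Vt/C + R·V̇ + PEEP (constant-flow equation of motion).
Only the elastic term changes: ΔPIP = ΔVt / C = (565 − 480) / 44.9 = 1.893 cmH2O.

1.9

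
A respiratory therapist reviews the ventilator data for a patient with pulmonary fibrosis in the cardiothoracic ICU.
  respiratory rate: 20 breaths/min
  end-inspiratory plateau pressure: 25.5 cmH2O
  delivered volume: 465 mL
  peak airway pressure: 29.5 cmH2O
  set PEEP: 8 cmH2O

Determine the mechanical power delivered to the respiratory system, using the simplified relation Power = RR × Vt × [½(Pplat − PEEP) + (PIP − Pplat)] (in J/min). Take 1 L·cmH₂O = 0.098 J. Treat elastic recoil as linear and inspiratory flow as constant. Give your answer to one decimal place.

Per-breath work = Vt × [½(Pplat−PEEP) + (PIP−Pplat)] = 0.465 × [0.5×17.5 + 4.0] = 0.465 × 12.75 = 5.929 L·cmH2O.
Power = 20 × 5.929 = 118.58 L·cmH2O/min.
× 0.098 J/(L·cmH2O) → 11.621 J/min.

11.6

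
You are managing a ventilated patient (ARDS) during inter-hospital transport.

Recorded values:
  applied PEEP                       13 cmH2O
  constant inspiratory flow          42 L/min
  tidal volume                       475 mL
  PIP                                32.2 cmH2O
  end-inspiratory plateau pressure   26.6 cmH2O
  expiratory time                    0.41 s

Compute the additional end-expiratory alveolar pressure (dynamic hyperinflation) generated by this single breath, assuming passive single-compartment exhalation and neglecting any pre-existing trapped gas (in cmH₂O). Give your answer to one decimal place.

Flow: 42 L/min ÷ 60 = 0.7 L/s.
R = (PIP − Pplat)/V̇ = (32.2 − 26.6) / 0.7 = 5.6/0.7 = 8.0 cmH2O·s/L.
C = Vt/(Pplat − PEEP) = 475.0 / (26.6 − 13) = 475.0/13.6 = 34.926 mL/cmH2O.
τ = R × C = 8.0 × 0.03493 L/cmH2O = 0.2794 s.
Fraction remaining = e^(−Te/τ) = e^(−0.41/0.2794) = 0.2305; trapped volume = 475.0 × 0.2305 = 109.49 mL.
Additional alveolar pressure from trapping ≈ V_trapped / C = 109.49 / 34.926 = 3.135 cmH2O.

3.1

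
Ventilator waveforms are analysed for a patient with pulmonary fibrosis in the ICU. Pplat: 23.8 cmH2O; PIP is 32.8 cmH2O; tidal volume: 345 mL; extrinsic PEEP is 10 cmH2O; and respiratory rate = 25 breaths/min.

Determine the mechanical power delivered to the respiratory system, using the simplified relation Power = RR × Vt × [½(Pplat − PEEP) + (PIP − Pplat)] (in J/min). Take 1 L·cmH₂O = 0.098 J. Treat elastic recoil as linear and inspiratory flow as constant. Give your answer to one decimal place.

Per-breath work = Vt × [½(Pplat−PEEP) + (PIP−Pplat)] = 0.345 × [0.5×13.8 + 9.0] = 0.345 × 15.9 = 5.486 L·cmH2O.
Power = 25 × 5.486 = 137.15 L·cmH2O/min.
× 0.098 J/(L·cmH2O) → 13.441 J/min.

13.4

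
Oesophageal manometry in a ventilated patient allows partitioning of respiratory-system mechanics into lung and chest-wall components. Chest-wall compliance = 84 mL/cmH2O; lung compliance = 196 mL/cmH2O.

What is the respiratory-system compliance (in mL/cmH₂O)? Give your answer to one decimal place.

58.8

Lung and chest wall are elastances in series: 1/Crs = 1/CL + 1/Ccw.
1/Crs = 1/196 + 1/84 = 0.01701.
Crs = 58.789 mL/cmH2O.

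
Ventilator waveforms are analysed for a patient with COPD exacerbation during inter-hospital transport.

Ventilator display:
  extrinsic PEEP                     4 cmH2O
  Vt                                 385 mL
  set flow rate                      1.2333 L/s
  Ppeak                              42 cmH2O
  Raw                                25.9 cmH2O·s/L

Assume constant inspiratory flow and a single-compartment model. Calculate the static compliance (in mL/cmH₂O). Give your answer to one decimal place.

63.6

Equation of motion (constant flow): PIP = Vt/C + R·V̇ + PEEP.
Vt/C = PIP − R·V̇ − PEEP = 42 − 25.9×1.2333 − 4 = 42 − 31.942 − 4 = 6.058 cmH2O.
C = Vt / 6.058 = 385 / 6.058 = 63.552 mL/cmH2O.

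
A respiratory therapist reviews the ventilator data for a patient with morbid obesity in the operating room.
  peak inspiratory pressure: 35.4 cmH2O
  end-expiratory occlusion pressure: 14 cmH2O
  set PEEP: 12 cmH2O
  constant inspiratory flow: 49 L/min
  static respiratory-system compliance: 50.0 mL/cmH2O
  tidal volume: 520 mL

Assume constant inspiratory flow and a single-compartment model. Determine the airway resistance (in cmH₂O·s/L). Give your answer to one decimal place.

13.5

Flow: 49 L/min ÷ 60 = 0.8167 L/s.
Total PEEP = 14 cmH2O (set 12 + intrinsic 2); this is the baseline alveolar pressure.
Equation of motion (constant flow): PIP = Vt/C + R·V̇ + PEEP.
R·V̇ = PIP − Vt/C − PEEP = 35.4 − 520/50.0 − 14 = 35.4 − 10.4 − 14 = 11.0 cmH2O.
R = 11.0 / 0.8167 = 13.469 cmH2O·s/L.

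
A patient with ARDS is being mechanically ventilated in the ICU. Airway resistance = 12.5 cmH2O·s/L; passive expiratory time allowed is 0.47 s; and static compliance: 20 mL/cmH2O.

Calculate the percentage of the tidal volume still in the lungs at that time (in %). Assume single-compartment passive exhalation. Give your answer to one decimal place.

15.3

τ = R × C = 12.5 × 20 mL/cmH2O = 12.5 × 0.020 L/cmH2O = 0.25 s.
Passive exhalation: V(t)/V₀ = e^(−t/τ) = e^(−0.47/0.25) = 0.1526.
Fraction remaining = 0.1526 → 15.26%.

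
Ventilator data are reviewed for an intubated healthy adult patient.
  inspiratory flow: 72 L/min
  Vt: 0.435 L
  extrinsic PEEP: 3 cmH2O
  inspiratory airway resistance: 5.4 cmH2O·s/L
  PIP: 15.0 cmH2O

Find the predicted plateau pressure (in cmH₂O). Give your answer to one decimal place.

8.5

Flow: 72 L/min ÷ 60 = 1.2 L/s.
Pplat = PIP − Raw × flow = 15.0 − 5.4 × 1.2 = 15.0 − 6.48 = 8.52 cmH2O.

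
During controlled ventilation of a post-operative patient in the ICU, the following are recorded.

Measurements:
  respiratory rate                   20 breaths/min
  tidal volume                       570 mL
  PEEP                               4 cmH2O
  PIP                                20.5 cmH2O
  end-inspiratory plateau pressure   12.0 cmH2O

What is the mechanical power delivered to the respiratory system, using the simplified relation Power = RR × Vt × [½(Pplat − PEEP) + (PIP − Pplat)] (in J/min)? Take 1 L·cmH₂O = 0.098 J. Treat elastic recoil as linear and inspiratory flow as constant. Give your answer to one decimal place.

14.0

Per-breath work = Vt × [½(Pplat−PEEP) + (PIP−Pplat)] = 0.570 × [0.5×8.0 + 8.5] = 0.570 × 12.5 = 7.125 L·cmH2O.
Power = 20 × 7.125 = 142.5 L·cmH2O/min.
× 0.098 J/(L·cmH2O) → 13.965 J/min.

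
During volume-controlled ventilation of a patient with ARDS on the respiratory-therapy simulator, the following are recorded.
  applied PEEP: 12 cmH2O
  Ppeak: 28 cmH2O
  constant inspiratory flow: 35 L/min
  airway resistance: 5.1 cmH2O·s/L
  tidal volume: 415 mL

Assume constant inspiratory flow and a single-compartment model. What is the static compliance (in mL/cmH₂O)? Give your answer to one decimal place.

31.9

Flow: 35 L/min ÷ 60 = 0.5833 L/s.
Equation of motion (constant flow): PIP = Vt/C + R·V̇ + PEEP.
Vt/C = PIP − R·V̇ − PEEP = 28 − 5.1×0.5833 − 12 = 28 − 2.975 − 12 = 13.025 cmH2O.
C = Vt / 13.025 = 415 / 13.025 = 31.862 mL/cmH2O.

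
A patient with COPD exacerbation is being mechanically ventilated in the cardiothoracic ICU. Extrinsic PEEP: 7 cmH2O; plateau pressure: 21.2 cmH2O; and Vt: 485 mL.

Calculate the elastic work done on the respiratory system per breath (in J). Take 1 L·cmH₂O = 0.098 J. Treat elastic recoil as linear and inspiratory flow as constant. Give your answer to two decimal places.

Elastic work ≈ ½ × (Pplat − PEEP) × Vt = 0.5 × (21.2 − 7) × 0.485 L = 0.5 × 14.2 × 0.485 = 3.444 L·cmH2O.
× 0.098 J/(L·cmH2O) → 0.3375 J.

0.34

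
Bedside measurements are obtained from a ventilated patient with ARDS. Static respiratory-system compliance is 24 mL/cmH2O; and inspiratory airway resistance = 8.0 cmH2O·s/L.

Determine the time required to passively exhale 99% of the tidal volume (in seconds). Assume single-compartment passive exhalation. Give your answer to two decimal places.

τ = R × C = 8.0 × 24 mL/cmH2O = 8.0 × 0.024 L/cmH2O = 0.192 s.
Exhaled fraction f = 1 − e^(−t/τ) → t = −τ·ln(1 − f) = −0.192·ln(0.01) = 0.8842 s.

0.88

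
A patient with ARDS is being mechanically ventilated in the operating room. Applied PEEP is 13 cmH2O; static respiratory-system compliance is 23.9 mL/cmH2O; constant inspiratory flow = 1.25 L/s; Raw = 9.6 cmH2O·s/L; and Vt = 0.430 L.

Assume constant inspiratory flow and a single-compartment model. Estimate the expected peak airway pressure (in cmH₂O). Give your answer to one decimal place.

43.0

Equation of motion (constant flow): PIP = Vt/C + R·V̇ + PEEP.
PIP = 430/23.9 + 9.6×1.25 + 13 = 17.992 + 12.0 + 13 = 42.992 cmH2O.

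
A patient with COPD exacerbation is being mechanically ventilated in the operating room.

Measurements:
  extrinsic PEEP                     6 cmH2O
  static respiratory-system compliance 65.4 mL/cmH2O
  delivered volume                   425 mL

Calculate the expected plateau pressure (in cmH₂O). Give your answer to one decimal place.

12.5

Pplat = PEEP + Vt / Cstat = 6 + 425 / 65.4 = 6 + 6.498 = 12.498 cmH2O.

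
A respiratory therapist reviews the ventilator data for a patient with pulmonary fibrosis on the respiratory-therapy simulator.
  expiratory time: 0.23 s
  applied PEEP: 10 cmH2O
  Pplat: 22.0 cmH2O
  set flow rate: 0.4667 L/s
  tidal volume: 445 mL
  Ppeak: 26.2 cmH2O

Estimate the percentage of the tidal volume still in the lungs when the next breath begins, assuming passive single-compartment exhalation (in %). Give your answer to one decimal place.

50.2

R = (PIP − Pplat)/V̇ = (26.2 − 22.0) / 0.4667 = 4.2/0.4667 = 8.999 cmH2O·s/L.
C = Vt/(Pplat − PEEP) = 445.0 / (22.0 − 10) = 445.0/12.0 = 37.083 mL/cmH2O.
τ = R × C = 8.999 × 0.03708 L/cmH2O = 0.3337 s.
Fraction remaining at end-expiration = e^(−Te/τ) = e^(−0.23/0.3337) = 0.502 → 50.2%.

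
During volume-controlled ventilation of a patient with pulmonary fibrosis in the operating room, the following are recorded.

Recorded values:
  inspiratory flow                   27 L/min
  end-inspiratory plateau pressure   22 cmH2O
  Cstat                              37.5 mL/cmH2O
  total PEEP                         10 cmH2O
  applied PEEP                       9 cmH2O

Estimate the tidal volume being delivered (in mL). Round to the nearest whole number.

450

End-expiratory occlusion gives total PEEP = 10 cmH2O (intrinsic PEEP = 10 − 9 = 1). Use total PEEP for the elastic gradient.
Vt = Cstat × (Pplat − PEEPtotal) = 37.5 × (22 − 10) = 37.5 × 12.0 = 450.0 mL.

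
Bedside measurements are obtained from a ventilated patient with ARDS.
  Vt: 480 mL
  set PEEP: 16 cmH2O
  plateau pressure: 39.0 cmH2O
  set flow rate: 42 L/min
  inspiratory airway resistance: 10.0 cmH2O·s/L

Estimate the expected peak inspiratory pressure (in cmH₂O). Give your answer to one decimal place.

Flow: 42 L/min ÷ 60 = 0.7 L/s.
PIP = Pplat + Raw × flow = 39.0 + 10.0 × 0.7 = 39.0 + 7.0 = 46.0 cmH2O.

46.0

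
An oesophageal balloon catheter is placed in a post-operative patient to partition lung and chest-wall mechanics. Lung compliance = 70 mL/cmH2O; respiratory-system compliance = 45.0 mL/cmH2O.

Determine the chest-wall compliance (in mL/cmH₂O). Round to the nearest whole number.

1/Ccw = 1/Crs − 1/CL.
1/Ccw = 1/45.0 − 1/70 = 0.007937.
Ccw = 125.99 mL/cmH2O.

126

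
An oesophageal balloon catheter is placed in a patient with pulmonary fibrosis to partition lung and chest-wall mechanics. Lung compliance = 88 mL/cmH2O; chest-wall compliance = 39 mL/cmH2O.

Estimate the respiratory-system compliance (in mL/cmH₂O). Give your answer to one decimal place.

27.0

Lung and chest wall are elastances in series: 1/Crs = 1/CL + 1/Ccw.
1/Crs = 1/88 + 1/39 = 0.037.
Crs = 27.027 mL/cmH2O.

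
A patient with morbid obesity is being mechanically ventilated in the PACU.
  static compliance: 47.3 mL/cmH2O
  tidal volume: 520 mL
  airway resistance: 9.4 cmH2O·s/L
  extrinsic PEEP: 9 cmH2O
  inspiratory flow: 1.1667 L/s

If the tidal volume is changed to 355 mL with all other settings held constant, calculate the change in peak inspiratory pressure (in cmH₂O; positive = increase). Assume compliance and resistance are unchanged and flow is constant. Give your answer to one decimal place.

PIP = Vt/C + R·V̇ + PEEP (constant-flow equation of motion).
Only the elastic term changes: ΔPIP = ΔVt / C = (355 − 520) / 47.3 = -3.488 cmH2O.

-3.5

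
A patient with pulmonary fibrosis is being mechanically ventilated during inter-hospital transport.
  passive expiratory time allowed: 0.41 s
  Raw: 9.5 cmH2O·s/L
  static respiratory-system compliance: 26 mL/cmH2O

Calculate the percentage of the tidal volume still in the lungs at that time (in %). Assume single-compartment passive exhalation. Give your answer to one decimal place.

19.0

τ = R × C = 9.5 × 26 mL/cmH2O = 9.5 × 0.026 L/cmH2O = 0.247 s.
Passive exhalation: V(t)/V₀ = e^(−t/τ) = e^(−0.41/0.247) = 0.1902.
Fraction remaining = 0.1902 → 19.02%.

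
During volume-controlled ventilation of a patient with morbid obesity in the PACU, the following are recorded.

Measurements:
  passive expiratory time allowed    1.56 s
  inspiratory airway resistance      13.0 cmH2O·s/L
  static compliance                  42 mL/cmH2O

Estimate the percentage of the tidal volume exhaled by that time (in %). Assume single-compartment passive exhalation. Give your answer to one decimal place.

94.3

τ = R × C = 13.0 × 42 mL/cmH2O = 13.0 × 0.042 L/cmH2O = 0.546 s.
Passive exhalation: V(t)/V₀ = e^(−t/τ) = e^(−1.56/0.546) = 0.05743.
Fraction exhaled = 1 − 0.05743 = 0.9426 → 94.26%.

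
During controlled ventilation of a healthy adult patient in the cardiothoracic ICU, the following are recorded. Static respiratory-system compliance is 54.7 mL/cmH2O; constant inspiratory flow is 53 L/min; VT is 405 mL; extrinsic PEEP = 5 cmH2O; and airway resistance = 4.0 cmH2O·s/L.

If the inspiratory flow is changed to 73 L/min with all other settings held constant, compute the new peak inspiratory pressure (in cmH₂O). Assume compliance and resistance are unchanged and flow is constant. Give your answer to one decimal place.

17.3

Flow: 53 L/min ÷ 60 = 0.8833 L/s.
New flow: 73 L/min ÷ 60 = 1.2167 L/s.
PIP = Vt/C + R·V̇ + PEEP (constant-flow equation of motion).
Only the resistive term changes: ΔPIP = R × ΔV̇ = 4.0 × (1.2167 − 0.8833) = 4.0 × 0.3334 = 1.334 cmH2O.
Original PIP = 405/54.7 + 4.0×0.8833 + 5 = 15.937 cmH2O; new PIP = 15.937 + (1.334) = 17.271 cmH2O.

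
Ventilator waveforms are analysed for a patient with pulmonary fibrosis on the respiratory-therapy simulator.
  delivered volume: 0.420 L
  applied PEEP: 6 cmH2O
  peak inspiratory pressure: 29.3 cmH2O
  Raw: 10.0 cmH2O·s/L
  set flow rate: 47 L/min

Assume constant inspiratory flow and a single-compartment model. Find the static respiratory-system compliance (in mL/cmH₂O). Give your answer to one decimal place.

Flow: 47 L/min ÷ 60 = 0.7833 L/s.
Equation of motion (constant flow): PIP = Vt/C + R·V̇ + PEEP.
Vt/C = PIP − R·V̇ − PEEP = 29.3 − 10.0×0.7833 − 6 = 29.3 − 7.833 − 6 = 15.467 cmH2O.
C = Vt / 15.467 = 420 / 15.467 = 27.155 mL/cmH2O.

27.2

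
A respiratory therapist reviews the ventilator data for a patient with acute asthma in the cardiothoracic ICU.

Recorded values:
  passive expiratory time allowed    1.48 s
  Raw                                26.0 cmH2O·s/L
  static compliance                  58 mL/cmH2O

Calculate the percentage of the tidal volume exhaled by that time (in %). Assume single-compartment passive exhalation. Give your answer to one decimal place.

62.5

τ = R × C = 26.0 × 58 mL/cmH2O = 26.0 × 0.058 L/cmH2O = 1.508 s.
Passive exhalation: V(t)/V₀ = e^(−t/τ) = e^(−1.48/1.508) = 0.3748.
Fraction exhaled = 1 − 0.3748 = 0.6252 → 62.52%.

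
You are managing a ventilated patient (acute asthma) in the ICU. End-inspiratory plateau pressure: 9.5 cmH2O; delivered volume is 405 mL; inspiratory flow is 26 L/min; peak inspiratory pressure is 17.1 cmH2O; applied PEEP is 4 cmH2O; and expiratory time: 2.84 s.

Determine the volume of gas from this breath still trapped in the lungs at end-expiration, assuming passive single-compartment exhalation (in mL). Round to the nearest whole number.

Flow: 26 L/min ÷ 60 = 0.4333 L/s.
R = (PIP − Pplat)/V̇ = (17.1 − 9.5) / 0.4333 = 7.6/0.4333 = 17.54 cmH2O·s/L.
C = Vt/(Pplat − PEEP) = 405.0 / (9.5 − 4) = 405.0/5.5 = 73.636 mL/cmH2O.
τ = R × C = 17.54 × 0.07364 L/cmH2O = 1.292 s.
Fraction remaining = e^(−Te/τ) = e^(−2.84/1.292) = 0.111.
Trapped volume = 405.0 × 0.111 = 44.955 mL.

45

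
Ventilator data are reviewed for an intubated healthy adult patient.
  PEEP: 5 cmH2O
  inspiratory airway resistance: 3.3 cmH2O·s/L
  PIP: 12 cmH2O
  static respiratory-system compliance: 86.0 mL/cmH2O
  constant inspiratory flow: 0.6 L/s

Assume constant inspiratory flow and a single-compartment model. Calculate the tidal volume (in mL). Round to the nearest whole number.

Equation of motion (constant flow): PIP = Vt/C + R·V̇ + PEEP.
Vt/C = PIP − R·V̇ − PEEP = 12 − 1.98 − 5 = 5.02 cmH2O.
Vt = C × 5.02 = 86.0 × 5.02 = 431.72 mL.

432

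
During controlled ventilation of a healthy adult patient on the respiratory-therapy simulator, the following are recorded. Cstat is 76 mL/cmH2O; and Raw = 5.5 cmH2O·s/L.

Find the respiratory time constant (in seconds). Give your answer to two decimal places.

τ = R × C = 5.5 × 76 mL/cmH2O = 5.5 × 0.076 L/cmH2O = 0.418 s.

0.42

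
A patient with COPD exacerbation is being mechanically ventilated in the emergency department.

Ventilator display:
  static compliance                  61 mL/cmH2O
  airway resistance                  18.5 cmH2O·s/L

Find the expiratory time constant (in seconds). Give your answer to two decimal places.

1.13

τ = R × C = 18.5 × 61 mL/cmH2O = 18.5 × 0.061 L/cmH2O = 1.129 s.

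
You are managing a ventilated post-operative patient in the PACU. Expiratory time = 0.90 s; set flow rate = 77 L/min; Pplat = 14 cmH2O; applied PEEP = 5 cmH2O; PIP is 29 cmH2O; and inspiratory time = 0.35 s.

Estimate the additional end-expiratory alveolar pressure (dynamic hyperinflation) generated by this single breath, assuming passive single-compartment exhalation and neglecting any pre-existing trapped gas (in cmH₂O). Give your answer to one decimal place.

Flow: 77 L/min ÷ 60 = 1.2833 L/s.
Vt = flow × Ti = 1.2833 L/s × 0.35 s × 1000 mL/L = 449.16 mL.
R = (PIP − Pplat)/V̇ = (29 − 14) / 1.2833 = 15.0/1.2833 = 11.689 cmH2O·s/L.
C = Vt/(Pplat − PEEP) = 449.16 / (14 − 5) = 449.16/9.0 = 49.907 mL/cmH2O.
τ = R × C = 11.689 × 0.04991 L/cmH2O = 0.5834 s.
Fraction remaining = e^(−Te/τ) = e^(−0.90/0.5834) = 0.2138; trapped volume = 449.16 × 0.2138 = 96.03 mL.
Additional alveolar pressure from trapping ≈ V_trapped / C = 96.03 / 49.907 = 1.924 cmH2O.

1.9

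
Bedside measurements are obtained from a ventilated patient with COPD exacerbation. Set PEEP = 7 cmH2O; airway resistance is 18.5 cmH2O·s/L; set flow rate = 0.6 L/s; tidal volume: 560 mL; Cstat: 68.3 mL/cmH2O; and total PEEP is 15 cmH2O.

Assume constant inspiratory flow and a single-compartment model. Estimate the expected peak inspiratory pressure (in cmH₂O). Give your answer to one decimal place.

34.3

Total PEEP = 15 cmH2O (set 7 + intrinsic 8); this is the baseline alveolar pressure.
Equation of motion (constant flow): PIP = Vt/C + R·V̇ + PEEP.
PIP = 560/68.3 + 18.5×0.6 + 15 = 8.199 + 11.1 + 15 = 34.299 cmH2O.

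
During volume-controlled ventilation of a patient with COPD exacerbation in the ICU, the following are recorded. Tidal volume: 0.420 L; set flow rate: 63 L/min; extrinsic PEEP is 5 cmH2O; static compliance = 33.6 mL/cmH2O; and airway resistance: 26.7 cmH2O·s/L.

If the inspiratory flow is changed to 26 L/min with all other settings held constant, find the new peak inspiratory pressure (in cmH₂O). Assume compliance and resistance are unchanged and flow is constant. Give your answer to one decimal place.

29.1

Flow: 63 L/min ÷ 60 = 1.05 L/s.
New flow: 26 L/min ÷ 60 = 0.4333 L/s.
PIP = Vt/C + R·V̇ + PEEP (constant-flow equation of motion).
Only the resistive term changes: ΔPIP = R × ΔV̇ = 26.7 × (0.4333 − 1.05) = 26.7 × -0.6167 = -16.466 cmH2O.
Original PIP = 420/33.6 + 26.7×1.05 + 5 = 45.535 cmH2O; new PIP = 45.535 + (-16.466) = 29.069 cmH2O.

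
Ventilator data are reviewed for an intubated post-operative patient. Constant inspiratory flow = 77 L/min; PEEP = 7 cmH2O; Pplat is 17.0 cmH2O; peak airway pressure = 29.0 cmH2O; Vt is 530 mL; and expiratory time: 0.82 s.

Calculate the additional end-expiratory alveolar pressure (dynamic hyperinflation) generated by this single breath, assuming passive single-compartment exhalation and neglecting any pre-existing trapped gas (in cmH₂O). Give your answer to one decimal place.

Flow: 77 L/min ÷ 60 = 1.2833 L/s.
R = (PIP − Pplat)/V̇ = (29.0 − 17.0) / 1.2833 = 12.0/1.2833 = 9.351 cmH2O·s/L.
C = Vt/(Pplat − PEEP) = 530.0 / (17.0 − 7) = 530.0/10.0 = 53.0 mL/cmH2O.
τ = R × C = 9.351 × 0.053 L/cmH2O = 0.4956 s.
Fraction remaining = e^(−Te/τ) = e^(−0.82/0.4956) = 0.1912; trapped volume = 530.0 × 0.1912 = 101.34 mL.
Additional alveolar pressure from trapping ≈ V_trapped / C = 101.34 / 53.0 = 1.912 cmH2O.

1.9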